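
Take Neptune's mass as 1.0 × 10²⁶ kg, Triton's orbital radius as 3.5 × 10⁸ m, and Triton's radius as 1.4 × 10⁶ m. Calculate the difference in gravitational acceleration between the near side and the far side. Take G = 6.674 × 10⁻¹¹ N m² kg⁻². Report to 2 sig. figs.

8.7 × 10⁻⁴ m/s²

The field gradient is 2GM/d³; across the full diameter 2r the difference is 4GMr/d³.
Δa = 4GMr/d³
   = 4 × (6.674 × 10⁻¹¹) × (1.0 × 10²⁶) × (1.4 × 10⁶) / (3.5 × 10⁸)³
   = 8.7 × 10⁻⁴ m/s²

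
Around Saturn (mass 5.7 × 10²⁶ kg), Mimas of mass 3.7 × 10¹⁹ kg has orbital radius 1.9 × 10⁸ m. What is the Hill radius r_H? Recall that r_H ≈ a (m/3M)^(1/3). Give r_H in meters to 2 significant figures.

r_H ≈ a (m/3M)^(1/3)
    = (1.9 × 10⁸) × (3.7 × 10¹⁹ / (3 × 5.7 × 10²⁶))^(1/3)
    = 5.3 × 10⁵ m

5.3 × 10⁵ m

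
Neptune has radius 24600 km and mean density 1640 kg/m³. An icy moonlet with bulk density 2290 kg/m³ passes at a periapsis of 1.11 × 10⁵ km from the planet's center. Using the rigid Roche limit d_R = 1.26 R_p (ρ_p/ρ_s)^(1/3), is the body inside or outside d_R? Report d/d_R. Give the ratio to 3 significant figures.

outside; d/d_R ≈ 4.00

d_R = 1.26 × (24600 km) × (1640/2290)^(1/3) = 27730 km
d/d_R = (1.11 × 10⁵) / (27730) = 4.00
Since d/d_R > 1, the body is outside the Roche limit.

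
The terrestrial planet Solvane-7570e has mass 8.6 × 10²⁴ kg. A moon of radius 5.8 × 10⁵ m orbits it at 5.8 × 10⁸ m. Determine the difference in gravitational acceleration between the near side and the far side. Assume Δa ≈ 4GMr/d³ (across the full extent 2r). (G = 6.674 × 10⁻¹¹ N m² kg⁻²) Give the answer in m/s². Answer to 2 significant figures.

6.8 × 10⁻⁶ m/s²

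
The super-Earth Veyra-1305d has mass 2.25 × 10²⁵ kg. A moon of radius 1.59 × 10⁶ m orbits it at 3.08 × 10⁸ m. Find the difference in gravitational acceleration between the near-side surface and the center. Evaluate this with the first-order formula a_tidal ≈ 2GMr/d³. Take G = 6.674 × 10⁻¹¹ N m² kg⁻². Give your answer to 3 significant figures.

a_tidal = 2GMr/d³
        = 2 × (6.674 × 10⁻¹¹) × (2.25 × 10²⁵) × (1.59 × 10⁶) / (3.08 × 10⁸)³
        = 1.63 × 10⁻⁴ m/s²

1.63 × 10⁻⁴ m/s²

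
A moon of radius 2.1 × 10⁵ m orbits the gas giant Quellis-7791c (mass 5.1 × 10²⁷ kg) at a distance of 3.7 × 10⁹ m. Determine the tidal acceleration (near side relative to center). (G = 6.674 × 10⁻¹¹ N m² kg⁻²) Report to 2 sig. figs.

2.8 × 10⁻⁶ m/s²

a_tidal = 2GMr/d³
        = 2 × (6.674 × 10⁻¹¹) × (5.1 × 10²⁷) × (2.1 × 10⁵) / (3.7 × 10⁹)³
        = 2.8 × 10⁻⁶ m/s²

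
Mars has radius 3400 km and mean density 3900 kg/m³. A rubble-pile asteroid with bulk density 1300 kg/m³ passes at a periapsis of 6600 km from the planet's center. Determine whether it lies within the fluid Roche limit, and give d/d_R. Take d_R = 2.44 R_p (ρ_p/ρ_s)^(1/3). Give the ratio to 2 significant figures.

inside; d/d_R ≈ 0.55

d_R = 2.44 × (3400 km) × (3900/1300)^(1/3) = 11960 km
d/d_R = (6600) / (11960) = 0.55
Since d/d_R < 1, the body is inside the Roche limit.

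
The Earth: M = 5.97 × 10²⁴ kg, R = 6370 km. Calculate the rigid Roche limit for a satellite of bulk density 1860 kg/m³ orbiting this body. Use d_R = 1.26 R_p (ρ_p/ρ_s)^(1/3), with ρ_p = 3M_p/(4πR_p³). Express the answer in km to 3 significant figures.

11500 km

ρ_p = 3M_p/(4πR_p³) = 3 × (5.97 × 10²⁴) / (4π × (6.37 × 10⁶ m)³) = 5510 kg/m³
d_R = 1.26 × 6370 km × (5510/1860)^(1/3)
    = 11500 km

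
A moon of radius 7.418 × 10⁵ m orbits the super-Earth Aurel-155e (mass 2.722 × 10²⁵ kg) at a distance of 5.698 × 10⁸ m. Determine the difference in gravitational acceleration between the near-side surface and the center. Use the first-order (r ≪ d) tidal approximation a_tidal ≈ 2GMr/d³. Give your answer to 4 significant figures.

1.457 × 10⁻⁵ m/s²

Differencing GM/(d−r)² and GM/d² to first order in r/d gives 2GMr/d³.
Δa = 2GMr/d³
   = 2 × (6.674 × 10⁻¹¹) × (2.722 × 10²⁵) × (7.418 × 10⁵) / (5.698 × 10⁸)³
   = 1.457 × 10⁻⁵ m/s²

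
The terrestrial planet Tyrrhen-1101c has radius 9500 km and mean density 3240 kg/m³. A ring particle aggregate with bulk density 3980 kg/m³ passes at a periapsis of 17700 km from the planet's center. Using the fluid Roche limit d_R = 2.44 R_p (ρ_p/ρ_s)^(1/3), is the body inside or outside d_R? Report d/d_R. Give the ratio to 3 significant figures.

d_R = 2.44 × (9500 km) × (3240/3980)^(1/3) = 21640 km
d/d_R = (17700) / (21640) = 0.818
Since d/d_R < 1, the body is inside the Roche limit.

inside; d/d_R ≈ 0.818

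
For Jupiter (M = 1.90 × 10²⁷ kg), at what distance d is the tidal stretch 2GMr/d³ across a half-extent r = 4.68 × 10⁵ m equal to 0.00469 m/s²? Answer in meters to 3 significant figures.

2.94 × 10⁸ m

2GMr/d³ = a_tidal  ⇒  d = (2GMr / a_tidal)^(1/3)
d = (2 × 6.674×10⁻¹¹ × (1.90 × 10²⁷) × (4.68 × 10⁵) / (0.00469))^(1/3)
  = 2.94 × 10⁸ m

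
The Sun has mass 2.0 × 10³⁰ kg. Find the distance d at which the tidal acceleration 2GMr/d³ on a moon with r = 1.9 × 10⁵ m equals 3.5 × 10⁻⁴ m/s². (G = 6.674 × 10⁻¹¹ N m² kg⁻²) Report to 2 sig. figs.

2GMr/d³ = a_tidal  ⇒  d = (2GMr / a_tidal)^(1/3)
d = (2 × 6.674×10⁻¹¹ × (2.0 × 10³⁰) × (1.9 × 10⁵) / (3.5 × 10⁻⁴))^(1/3)
  = 5.3 × 10⁹ m

5.3 × 10⁹ m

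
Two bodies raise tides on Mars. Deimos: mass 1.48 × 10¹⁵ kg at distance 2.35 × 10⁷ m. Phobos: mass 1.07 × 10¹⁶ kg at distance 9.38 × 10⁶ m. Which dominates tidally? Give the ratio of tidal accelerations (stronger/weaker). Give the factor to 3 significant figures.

Tidal acceleration ∝ M/d³, so compare M/d³ for each.
Deimos: (1.48 × 10¹⁵) / (2.35 × 10⁷)³ = 1.140 × 10⁻⁷
Phobos: (1.07 × 10¹⁶) / (9.38 × 10⁶)³ = 1.297 × 10⁻⁵
Ratio (larger/smaller) = 114

Phobos, by a factor of ≈ 114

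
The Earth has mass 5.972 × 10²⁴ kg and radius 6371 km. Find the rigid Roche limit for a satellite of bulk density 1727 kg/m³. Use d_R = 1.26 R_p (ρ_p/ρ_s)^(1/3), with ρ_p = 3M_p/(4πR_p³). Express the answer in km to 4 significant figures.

ρ_p = 3M_p/(4πR_p³) = 3 × (5.972 × 10²⁴) / (4π × (6.371 × 10⁶ m)³) = 5513 kg/m³
d_R = 1.26 × 6371 km × (5513/1727)^(1/3)
    = 11820 km

11820 km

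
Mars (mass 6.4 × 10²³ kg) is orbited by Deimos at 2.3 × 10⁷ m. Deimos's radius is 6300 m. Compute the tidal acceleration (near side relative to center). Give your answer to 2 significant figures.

Δa = 2GMr/d³
   = 2 × (6.674 × 10⁻¹¹) × (6.4 × 10²³) × (6300) / (2.3 × 10⁷)³
   = 4.4 × 10⁻⁵ m/s²

4.4 × 10⁻⁵ m/s²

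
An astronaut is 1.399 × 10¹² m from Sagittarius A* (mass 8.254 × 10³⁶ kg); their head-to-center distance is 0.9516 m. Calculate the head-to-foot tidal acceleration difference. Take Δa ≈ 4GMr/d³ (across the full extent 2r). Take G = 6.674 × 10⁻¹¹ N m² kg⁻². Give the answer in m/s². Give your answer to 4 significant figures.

7.658 × 10⁻¹⁰ m/s²

The field gradient is 2GM/d³; across the full diameter 2r the difference is 4GMr/d³.
a_tidal = 4GMr/d³
        = 4 × (6.674 × 10⁻¹¹) × (8.254 × 10³⁶) × (0.9516) / (1.399 × 10¹²)³
        = 7.658 × 10⁻¹⁰ m/s²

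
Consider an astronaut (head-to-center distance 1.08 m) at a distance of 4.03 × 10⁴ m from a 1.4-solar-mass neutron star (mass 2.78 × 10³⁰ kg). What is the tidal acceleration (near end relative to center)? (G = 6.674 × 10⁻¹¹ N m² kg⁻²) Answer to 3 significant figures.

Δg = 2GMr/d³
   = 2 × (6.674 × 10⁻¹¹) × (2.78 × 10³⁰) × (1.08) / (4.03 × 10⁴)³
   = 6.12 × 10⁶ m/s²

6.12 × 10⁶ m/s²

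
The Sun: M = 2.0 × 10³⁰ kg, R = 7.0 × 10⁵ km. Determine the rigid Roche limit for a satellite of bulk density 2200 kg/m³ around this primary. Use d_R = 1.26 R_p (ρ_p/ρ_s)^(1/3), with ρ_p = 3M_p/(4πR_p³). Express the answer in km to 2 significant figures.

7.6 × 10⁵ km

ρ_p = 3M_p/(4πR_p³) = 3 × (2.0 × 10³⁰) / (4π × (7.0 × 10⁸ m)³) = 1400 kg/m³
d_R = 1.26 × 7.0 × 10⁵ km × (1400/2200)^(1/3)
    = 7.6 × 10⁵ km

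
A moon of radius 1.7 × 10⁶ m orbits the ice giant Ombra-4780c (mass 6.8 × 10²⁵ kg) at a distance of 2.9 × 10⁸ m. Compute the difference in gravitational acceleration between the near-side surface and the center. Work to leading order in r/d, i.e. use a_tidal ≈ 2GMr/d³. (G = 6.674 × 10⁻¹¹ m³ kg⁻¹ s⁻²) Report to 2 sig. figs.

Δg = 2GMr/d³
   = 2 × (6.674 × 10⁻¹¹) × (6.8 × 10²⁵) × (1.7 × 10⁶) / (2.9 × 10⁸)³
   = 6.3 × 10⁻⁴ m/s²

6.3 × 10⁻⁴ m/s²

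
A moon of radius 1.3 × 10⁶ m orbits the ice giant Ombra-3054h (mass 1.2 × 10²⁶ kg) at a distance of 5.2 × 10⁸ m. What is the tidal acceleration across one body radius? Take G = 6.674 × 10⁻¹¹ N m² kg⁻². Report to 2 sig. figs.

1.5 × 10⁻⁴ m/s²

Δg = 2GMr/d³
   = 2 × (6.674 × 10⁻¹¹) × (1.2 × 10²⁶) × (1.3 × 10⁶) / (5.2 × 10⁸)³
   = 1.5 × 10⁻⁴ m/s²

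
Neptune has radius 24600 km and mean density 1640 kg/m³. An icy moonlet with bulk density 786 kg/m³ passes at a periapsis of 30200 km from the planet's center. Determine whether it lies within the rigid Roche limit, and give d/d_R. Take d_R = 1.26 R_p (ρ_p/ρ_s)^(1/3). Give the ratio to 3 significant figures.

d_R = 1.26 × (24600 km) × (1640/786)^(1/3) = 39610 km
d/d_R = (30200) / (39610) = 0.762
Since d/d_R < 1, the body is inside the Roche limit.

inside; d/d_R ≈ 0.762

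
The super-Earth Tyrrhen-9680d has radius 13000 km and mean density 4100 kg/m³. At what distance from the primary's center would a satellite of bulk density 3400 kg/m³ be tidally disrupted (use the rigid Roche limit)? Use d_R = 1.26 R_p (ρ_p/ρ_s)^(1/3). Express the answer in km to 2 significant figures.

d_R = 1.26 × 13000 km × (4100/3400)^(1/3)
    = 17000 km

17000 km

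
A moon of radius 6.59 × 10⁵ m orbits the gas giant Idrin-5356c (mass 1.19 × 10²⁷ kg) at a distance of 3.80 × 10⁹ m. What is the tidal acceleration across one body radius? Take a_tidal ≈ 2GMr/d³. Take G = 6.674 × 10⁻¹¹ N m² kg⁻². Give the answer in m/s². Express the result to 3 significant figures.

Δa = 2GMr/d³
   = 2 × (6.674 × 10⁻¹¹) × (1.19 × 10²⁷) × (6.59 × 10⁵) / (3.80 × 10⁹)³
   = 1.91 × 10⁻⁶ m/s²

1.91 × 10⁻⁶ m/s²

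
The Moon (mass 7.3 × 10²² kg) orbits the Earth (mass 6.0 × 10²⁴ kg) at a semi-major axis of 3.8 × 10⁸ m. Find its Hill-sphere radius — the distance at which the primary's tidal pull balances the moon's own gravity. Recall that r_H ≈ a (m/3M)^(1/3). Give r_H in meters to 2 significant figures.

6.1 × 10⁷ m

r_H ≈ a (m/3M)^(1/3)
    = (3.8 × 10⁸) × (7.3 × 10²² / (3 × 6.0 × 10²⁴))^(1/3)
    = 6.1 × 10⁷ m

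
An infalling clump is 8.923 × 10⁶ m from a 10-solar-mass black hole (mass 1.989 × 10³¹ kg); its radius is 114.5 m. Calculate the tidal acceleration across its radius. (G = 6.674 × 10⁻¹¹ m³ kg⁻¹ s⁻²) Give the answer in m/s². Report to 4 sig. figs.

4.279 × 10² m/s²

Δa = 2GMr/d³
   = 2 × (6.674 × 10⁻¹¹) × (1.989 × 10³¹) × (114.5) / (8.923 × 10⁶)³
   = 4.279 × 10² m/s²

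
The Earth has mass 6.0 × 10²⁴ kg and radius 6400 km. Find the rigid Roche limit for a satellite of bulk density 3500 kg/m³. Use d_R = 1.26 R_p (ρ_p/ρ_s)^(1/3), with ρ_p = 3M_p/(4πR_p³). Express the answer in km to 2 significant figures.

ρ_p = 3M_p/(4πR_p³) = 3 × (6.0 × 10²⁴) / (4π × (6.4 × 10⁶ m)³) = 5500 kg/m³
d_R = 1.26 × 6400 km × (5500/3500)^(1/3)
    = 9400 km

9400 km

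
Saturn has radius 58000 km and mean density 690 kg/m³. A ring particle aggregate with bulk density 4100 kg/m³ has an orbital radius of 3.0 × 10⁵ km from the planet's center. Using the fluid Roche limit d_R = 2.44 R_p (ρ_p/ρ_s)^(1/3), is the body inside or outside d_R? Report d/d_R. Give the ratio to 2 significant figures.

outside; d/d_R ≈ 3.8

d_R = 2.44 × (58000 km) × (690/4100)^(1/3) = 78130 km
d/d_R = (3.0 × 10⁵) / (78130) = 3.8
Since d/d_R > 1, the body is outside the Roche limit.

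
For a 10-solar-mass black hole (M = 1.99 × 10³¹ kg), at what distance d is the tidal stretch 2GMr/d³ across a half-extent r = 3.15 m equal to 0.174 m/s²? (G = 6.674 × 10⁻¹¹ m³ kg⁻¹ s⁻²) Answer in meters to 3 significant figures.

2GMr/d³ = a_tidal  ⇒  d = (2GMr / a_tidal)^(1/3)
d = (2 × 6.674×10⁻¹¹ × (1.99 × 10³¹) × (3.15) / (0.174))^(1/3)
  = 3.64 × 10⁷ m

3.64 × 10⁷ m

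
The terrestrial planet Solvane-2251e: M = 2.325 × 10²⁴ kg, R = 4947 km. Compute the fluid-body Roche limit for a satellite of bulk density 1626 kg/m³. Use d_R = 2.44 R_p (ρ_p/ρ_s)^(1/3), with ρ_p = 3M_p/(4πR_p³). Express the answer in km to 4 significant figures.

ρ_p = 3M_p/(4πR_p³) = 3 × (2.325 × 10²⁴) / (4π × (4.947 × 10⁶ m)³) = 4585 kg/m³
d_R = 2.44 × 4947 km × (4585/1626)^(1/3)
    = 17050 km

17050 km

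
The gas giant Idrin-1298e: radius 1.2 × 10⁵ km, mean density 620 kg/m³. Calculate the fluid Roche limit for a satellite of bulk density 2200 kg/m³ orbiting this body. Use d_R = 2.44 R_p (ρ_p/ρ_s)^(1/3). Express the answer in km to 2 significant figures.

1.9 × 10⁵ km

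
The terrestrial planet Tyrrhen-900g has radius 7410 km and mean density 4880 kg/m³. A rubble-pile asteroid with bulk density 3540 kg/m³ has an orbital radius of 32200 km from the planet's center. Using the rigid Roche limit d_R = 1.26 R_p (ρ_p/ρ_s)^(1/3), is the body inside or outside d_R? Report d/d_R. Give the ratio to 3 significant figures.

d_R = 1.26 × (7410 km) × (4880/3540)^(1/3) = 10390 km
d/d_R = (32200) / (10390) = 3.10
Since d/d_R > 1, the body is outside the Roche limit.

outside; d/d_R ≈ 3.10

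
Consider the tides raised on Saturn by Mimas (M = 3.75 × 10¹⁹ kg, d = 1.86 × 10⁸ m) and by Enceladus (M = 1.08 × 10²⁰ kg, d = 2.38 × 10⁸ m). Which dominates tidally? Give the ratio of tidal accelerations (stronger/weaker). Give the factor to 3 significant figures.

Tidal stretch scales as M/d³; compute that for each body.
Mimas: (3.75 × 10¹⁹) / (1.86 × 10⁸)³ = 5.828 × 10⁻⁶
Enceladus: (1.08 × 10²⁰) / (2.38 × 10⁸)³ = 8.011 × 10⁻⁶
Ratio (larger/smaller) = 1.37

Enceladus, by a factor of ≈ 1.37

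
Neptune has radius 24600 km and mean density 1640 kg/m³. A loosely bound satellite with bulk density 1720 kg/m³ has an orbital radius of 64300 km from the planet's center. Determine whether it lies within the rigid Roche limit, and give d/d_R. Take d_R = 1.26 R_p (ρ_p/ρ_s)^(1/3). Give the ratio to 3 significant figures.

outside; d/d_R ≈ 2.11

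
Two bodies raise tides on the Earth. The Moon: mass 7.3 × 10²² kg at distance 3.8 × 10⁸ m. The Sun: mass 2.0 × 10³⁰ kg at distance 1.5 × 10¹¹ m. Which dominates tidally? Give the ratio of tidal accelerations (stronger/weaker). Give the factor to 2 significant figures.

The Moon, by a factor of ≈ 2.2

The tide-raising term goes as M/d³ (the gradient of a 1/d² field).
The Moon: (7.3 × 10²²) / (3.8 × 10⁸)³ = 1.330 × 10⁻³
The Sun: (2.0 × 10³⁰) / (1.5 × 10¹¹)³ = 5.926 × 10⁻⁴
Ratio (larger/smaller) = 2.2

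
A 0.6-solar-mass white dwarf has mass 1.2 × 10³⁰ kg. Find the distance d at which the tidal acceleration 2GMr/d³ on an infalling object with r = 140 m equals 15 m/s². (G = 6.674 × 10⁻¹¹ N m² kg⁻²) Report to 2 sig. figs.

1.1 × 10⁷ m

2GMr/d³ = a_tidal  ⇒  d = (2GMr / a_tidal)^(1/3)
d = (2 × 6.674×10⁻¹¹ × (1.2 × 10³⁰) × (140) / (15))^(1/3)
  = 1.1 × 10⁷ m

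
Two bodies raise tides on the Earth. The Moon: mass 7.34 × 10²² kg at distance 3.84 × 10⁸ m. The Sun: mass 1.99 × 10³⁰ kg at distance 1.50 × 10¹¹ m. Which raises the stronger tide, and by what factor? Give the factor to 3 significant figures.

The Moon, by a factor of ≈ 2.20

The tide-raising term goes as M/d³ (the gradient of a 1/d² field).
The Moon: (7.34 × 10²²) / (3.84 × 10⁸)³ = 1.296 × 10⁻³
The Sun: (1.99 × 10³⁰) / (1.50 × 10¹¹)³ = 5.896 × 10⁻⁴
Ratio (larger/smaller) = 2.20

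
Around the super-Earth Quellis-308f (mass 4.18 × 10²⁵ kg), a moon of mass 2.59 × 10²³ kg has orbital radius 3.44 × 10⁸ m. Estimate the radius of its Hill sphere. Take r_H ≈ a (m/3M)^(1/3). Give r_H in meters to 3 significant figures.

4.38 × 10⁷ m

r_H ≈ a (m/3M)^(1/3)
    = (3.44 × 10⁸) × (2.59 × 10²³ / (3 × 4.18 × 10²⁵))^(1/3)
    = 4.38 × 10⁷ m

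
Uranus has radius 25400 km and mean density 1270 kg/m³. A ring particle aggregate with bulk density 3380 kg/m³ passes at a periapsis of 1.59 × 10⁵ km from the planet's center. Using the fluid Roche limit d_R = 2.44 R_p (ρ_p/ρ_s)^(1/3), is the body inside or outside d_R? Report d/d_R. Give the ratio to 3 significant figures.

d_R = 2.44 × (25400 km) × (1270/3380)^(1/3) = 44720 km
d/d_R = (1.59 × 10⁵) / (44720) = 3.56
Since d/d_R > 1, the body is outside the Roche limit.

outside; d/d_R ≈ 3.56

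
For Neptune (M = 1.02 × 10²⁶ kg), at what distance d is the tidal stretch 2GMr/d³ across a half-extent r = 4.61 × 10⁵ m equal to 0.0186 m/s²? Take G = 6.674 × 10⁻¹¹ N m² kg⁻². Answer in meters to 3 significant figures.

6.96 × 10⁷ m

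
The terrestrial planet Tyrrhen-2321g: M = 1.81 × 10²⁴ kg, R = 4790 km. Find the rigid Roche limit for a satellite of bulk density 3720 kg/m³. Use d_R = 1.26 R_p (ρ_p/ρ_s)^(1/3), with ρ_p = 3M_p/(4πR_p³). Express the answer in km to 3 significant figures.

6150 km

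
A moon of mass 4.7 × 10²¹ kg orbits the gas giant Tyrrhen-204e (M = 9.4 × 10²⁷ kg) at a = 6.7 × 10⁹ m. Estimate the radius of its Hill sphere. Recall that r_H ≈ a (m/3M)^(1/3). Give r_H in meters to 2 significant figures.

3.7 × 10⁷ m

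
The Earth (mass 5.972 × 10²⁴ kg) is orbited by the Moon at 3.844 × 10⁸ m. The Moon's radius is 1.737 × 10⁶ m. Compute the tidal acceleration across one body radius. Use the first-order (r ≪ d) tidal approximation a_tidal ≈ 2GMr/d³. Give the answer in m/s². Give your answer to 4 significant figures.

2.438 × 10⁻⁵ m/s²

Differencing GM/(d−r)² and GM/d² to first order in r/d gives 2GMr/d³.
Δa = 2GMr/d³
   = 2 × (6.674 × 10⁻¹¹) × (5.972 × 10²⁴) × (1.737 × 10⁶) / (3.844 × 10⁸)³
   = 2.438 × 10⁻⁵ m/s²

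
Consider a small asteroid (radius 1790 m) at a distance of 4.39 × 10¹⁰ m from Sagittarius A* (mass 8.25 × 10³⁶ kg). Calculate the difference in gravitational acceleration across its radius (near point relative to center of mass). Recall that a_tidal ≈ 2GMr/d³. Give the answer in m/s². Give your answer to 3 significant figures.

2.33 × 10⁻² m/s²

a_tidal = 2GMr/d³
        = 2 × (6.674 × 10⁻¹¹) × (8.25 × 10³⁶) × (1790) / (4.39 × 10¹⁰)³
        = 2.33 × 10⁻² m/s²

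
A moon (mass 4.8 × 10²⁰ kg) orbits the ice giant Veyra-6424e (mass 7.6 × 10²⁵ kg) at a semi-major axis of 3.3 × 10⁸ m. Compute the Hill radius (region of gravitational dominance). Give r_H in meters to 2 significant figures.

r_H ≈ a (m/3M)^(1/3)
    = (3.3 × 10⁸) × (4.8 × 10²⁰ / (3 × 7.6 × 10²⁵))^(1/3)
    = 4.2 × 10⁶ m

4.2 × 10⁶ m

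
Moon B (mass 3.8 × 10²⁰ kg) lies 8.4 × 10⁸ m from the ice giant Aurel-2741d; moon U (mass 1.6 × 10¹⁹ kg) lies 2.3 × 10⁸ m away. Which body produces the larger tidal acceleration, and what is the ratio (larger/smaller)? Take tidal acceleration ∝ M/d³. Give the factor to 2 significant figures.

Moon U, by a factor of ≈ 2.1

Compare M/d³ for the two perturbers:
Moon B: (3.8 × 10²⁰) / (8.4 × 10⁸)³ = 6.411 × 10⁻⁷
Moon U: (1.6 × 10¹⁹) / (2.3 × 10⁸)³ = 1.315 × 10⁻⁶
Ratio (larger/smaller) = 2.1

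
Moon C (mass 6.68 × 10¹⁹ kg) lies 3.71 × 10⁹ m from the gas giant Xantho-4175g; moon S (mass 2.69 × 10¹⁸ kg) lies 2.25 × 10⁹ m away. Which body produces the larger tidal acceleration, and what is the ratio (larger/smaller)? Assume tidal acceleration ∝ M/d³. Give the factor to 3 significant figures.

The tide-raising term goes as M/d³ (the gradient of a 1/d² field).
Moon C: (6.68 × 10¹⁹) / (3.71 × 10⁹)³ = 1.308 × 10⁻⁹
Moon S: (2.69 × 10¹⁸) / (2.25 × 10⁹)³ = 2.362 × 10⁻¹⁰
Ratio (larger/smaller) = 5.54

Moon C, by a factor of ≈ 5.54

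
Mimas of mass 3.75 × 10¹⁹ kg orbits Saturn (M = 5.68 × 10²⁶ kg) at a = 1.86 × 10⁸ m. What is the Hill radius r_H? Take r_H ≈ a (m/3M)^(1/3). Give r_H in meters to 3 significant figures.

5.21 × 10⁵ m

r_H ≈ a (m/3M)^(1/3)
    = (1.86 × 10⁸) × (3.75 × 10¹⁹ / (3 × 5.68 × 10²⁶))^(1/3)
    = 5.21 × 10⁵ m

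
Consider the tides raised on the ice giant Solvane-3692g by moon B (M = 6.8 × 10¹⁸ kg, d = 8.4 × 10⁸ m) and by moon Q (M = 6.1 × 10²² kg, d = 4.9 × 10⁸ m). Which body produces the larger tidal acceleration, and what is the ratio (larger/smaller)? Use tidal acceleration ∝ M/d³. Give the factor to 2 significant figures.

Moon Q, by a factor of ≈ 45000

Tidal stretch scales as M/d³; compute that for each body.
Moon B: (6.8 × 10¹⁸) / (8.4 × 10⁸)³ = 1.147 × 10⁻⁸
Moon Q: (6.1 × 10²²) / (4.9 × 10⁸)³ = 5.185 × 10⁻⁴
Ratio (larger/smaller) = 45000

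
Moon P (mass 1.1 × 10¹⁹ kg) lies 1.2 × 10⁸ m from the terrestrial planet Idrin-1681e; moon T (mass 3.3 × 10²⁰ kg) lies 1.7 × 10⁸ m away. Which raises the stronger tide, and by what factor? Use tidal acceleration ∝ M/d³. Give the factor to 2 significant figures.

The tide-raising term goes as M/d³ (the gradient of a 1/d² field).
Moon P: (1.1 × 10¹⁹) / (1.2 × 10⁸)³ = 6.366 × 10⁻⁶
Moon T: (3.3 × 10²⁰) / (1.7 × 10⁸)³ = 6.717 × 10⁻⁵
Ratio (larger/smaller) = 11

Moon T, by a factor of ≈ 11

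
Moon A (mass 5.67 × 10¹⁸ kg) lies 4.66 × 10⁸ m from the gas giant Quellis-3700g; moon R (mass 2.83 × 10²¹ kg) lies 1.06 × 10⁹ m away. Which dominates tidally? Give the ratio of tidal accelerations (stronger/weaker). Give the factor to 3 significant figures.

Moon R, by a factor of ≈ 42.4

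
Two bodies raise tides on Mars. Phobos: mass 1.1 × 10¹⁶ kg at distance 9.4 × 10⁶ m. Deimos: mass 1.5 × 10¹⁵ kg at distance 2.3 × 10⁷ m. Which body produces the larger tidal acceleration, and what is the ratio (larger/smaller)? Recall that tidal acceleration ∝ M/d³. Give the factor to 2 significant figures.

Phobos, by a factor of ≈ 110

Compare M/d³ for the two perturbers:
Phobos: (1.1 × 10¹⁶) / (9.4 × 10⁶)³ = 1.324 × 10⁻⁵
Deimos: (1.5 × 10¹⁵) / (2.3 × 10⁷)³ = 1.233 × 10⁻⁷
Ratio (larger/smaller) = 110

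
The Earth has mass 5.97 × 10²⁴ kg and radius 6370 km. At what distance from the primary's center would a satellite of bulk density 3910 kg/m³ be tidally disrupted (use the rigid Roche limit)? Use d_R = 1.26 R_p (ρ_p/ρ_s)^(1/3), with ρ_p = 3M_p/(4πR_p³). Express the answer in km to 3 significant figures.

ρ_p = 3M_p/(4πR_p³) = 3 × (5.97 × 10²⁴) / (4π × (6.37 × 10⁶ m)³) = 5510 kg/m³
d_R = 1.26 × 6370 km × (5510/3910)^(1/3)
    = 9000 km

9000 km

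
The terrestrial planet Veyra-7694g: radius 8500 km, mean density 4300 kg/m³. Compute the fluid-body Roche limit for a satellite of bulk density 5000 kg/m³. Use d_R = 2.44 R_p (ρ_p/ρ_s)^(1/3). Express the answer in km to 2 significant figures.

20000 km

d_R = 2.44 × 8500 km × (4300/5000)^(1/3)
    = 20000 km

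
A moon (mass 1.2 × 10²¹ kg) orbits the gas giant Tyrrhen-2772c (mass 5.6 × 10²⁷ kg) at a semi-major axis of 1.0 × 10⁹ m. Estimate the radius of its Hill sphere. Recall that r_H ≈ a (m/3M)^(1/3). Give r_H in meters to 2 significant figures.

4.1 × 10⁶ m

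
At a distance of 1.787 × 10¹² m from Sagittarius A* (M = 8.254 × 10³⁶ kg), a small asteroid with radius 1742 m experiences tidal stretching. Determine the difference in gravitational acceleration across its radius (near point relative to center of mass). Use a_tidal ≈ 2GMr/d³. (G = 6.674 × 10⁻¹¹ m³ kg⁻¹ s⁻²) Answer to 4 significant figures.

Since r ≪ d, expand the inverse-square field across one radius to get the leading 2GMr/d³ term.
a_tidal = 2GMr/d³
        = 2 × (6.674 × 10⁻¹¹) × (8.254 × 10³⁶) × (1742) / (1.787 × 10¹²)³
        = 3.363 × 10⁻⁷ m/s²

3.363 × 10⁻⁷ m/s²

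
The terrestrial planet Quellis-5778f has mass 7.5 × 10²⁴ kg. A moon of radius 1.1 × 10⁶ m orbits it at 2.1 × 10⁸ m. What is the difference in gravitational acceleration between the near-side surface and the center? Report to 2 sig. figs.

1.2 × 10⁻⁴ m/s²

a_tidal = 2GMr/d³
        = 2 × (6.674 × 10⁻¹¹) × (7.5 × 10²⁴) × (1.1 × 10⁶) / (2.1 × 10⁸)³
        = 1.2 × 10⁻⁴ m/s²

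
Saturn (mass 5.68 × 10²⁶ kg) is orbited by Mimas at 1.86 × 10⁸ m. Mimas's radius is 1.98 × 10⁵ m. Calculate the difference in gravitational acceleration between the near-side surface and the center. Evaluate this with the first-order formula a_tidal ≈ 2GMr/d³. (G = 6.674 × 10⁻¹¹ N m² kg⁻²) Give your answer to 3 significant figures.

2.33 × 10⁻³ m/s²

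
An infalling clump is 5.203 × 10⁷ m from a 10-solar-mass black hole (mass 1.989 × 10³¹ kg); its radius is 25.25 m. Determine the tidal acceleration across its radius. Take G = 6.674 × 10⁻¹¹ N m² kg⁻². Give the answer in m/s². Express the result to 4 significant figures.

4.759 × 10⁻¹ m/s²

a_tidal = 2GMr/d³
        = 2 × (6.674 × 10⁻¹¹) × (1.989 × 10³¹) × (25.25) / (5.203 × 10⁷)³
        = 4.759 × 10⁻¹ m/s²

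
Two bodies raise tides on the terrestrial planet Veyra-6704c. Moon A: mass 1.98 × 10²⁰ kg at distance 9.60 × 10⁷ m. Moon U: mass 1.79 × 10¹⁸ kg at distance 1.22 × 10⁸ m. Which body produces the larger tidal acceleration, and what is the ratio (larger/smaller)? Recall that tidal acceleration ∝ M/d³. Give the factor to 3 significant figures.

The tide-raising term goes as M/d³ (the gradient of a 1/d² field).
Moon A: (1.98 × 10²⁰) / (9.60 × 10⁷)³ = 2.238 × 10⁻⁴
Moon U: (1.79 × 10¹⁸) / (1.22 × 10⁸)³ = 9.858 × 10⁻⁷
Ratio (larger/smaller) = 227

Moon A, by a factor of ≈ 227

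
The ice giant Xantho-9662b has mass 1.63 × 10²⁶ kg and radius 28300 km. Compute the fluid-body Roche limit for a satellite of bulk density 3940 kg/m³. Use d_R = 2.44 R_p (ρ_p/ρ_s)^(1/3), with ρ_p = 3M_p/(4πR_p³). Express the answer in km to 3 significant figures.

ρ_p = 3M_p/(4πR_p³) = 3 × (1.63 × 10²⁶) / (4π × (2.83 × 10⁷ m)³) = 1720 kg/m³
d_R = 2.44 × 28300 km × (1720/3940)^(1/3)
    = 52400 km

52400 km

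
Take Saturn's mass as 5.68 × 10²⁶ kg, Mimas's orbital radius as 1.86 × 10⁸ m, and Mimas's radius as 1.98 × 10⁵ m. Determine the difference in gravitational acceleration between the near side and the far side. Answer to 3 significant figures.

4.67 × 10⁻³ m/s²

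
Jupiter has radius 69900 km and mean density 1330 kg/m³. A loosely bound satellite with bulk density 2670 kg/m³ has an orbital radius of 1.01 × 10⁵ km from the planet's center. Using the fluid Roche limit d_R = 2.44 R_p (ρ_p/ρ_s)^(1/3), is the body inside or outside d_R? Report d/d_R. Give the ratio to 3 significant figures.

d_R = 2.44 × (69900 km) × (1330/2670)^(1/3) = 1.352 × 10⁵ km
d/d_R = (1.01 × 10⁵) / (1.352 × 10⁵) = 0.747
Since d/d_R < 1, the body is inside the Roche limit.

inside; d/d_R ≈ 0.747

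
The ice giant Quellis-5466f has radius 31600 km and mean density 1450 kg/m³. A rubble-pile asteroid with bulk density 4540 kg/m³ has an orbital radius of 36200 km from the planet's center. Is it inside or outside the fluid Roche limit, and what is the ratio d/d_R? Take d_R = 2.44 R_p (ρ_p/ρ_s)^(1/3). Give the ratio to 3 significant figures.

inside; d/d_R ≈ 0.687

d_R = 2.44 × (31600 km) × (1450/4540)^(1/3) = 52700 km
d/d_R = (36200) / (52700) = 0.687
Since d/d_R < 1, the body is inside the Roche limit.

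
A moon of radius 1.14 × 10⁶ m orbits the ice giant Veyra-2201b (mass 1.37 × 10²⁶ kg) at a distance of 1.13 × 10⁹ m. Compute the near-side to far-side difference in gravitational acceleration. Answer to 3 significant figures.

The field gradient is 2GM/d³; across the full diameter 2r the difference is 4GMr/d³.
Δg = 4GMr/d³
   = 4 × (6.674 × 10⁻¹¹) × (1.37 × 10²⁶) × (1.14 × 10⁶) / (1.13 × 10⁹)³
   = 2.89 × 10⁻⁵ m/s²

2.89 × 10⁻⁵ m/s²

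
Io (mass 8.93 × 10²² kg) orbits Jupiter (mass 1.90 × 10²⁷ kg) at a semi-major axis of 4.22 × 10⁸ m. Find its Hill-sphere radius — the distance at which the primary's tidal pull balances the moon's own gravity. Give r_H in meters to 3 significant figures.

1.06 × 10⁷ m

r_H ≈ a (m/3M)^(1/3)
    = (4.22 × 10⁸) × (8.93 × 10²² / (3 × 1.90 × 10²⁷))^(1/3)
    = 1.06 × 10⁷ m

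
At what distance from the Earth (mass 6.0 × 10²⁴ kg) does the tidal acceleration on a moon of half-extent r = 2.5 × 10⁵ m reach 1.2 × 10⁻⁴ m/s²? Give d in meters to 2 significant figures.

2GMr/d³ = a_tidal  ⇒  d = (2GMr / a_tidal)^(1/3)
d = (2 × 6.674×10⁻¹¹ × (6.0 × 10²⁴) × (2.5 × 10⁵) / (1.2 × 10⁻⁴))^(1/3)
  = 1.2 × 10⁸ m

1.2 × 10⁸ m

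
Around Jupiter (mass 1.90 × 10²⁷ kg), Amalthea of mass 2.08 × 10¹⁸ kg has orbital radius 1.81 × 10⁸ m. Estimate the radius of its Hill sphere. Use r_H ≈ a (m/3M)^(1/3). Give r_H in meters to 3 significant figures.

r_H ≈ a (m/3M)^(1/3)
    = (1.81 × 10⁸) × (2.08 × 10¹⁸ / (3 × 1.90 × 10²⁷))^(1/3)
    = 1.29 × 10⁵ m

1.29 × 10⁵ m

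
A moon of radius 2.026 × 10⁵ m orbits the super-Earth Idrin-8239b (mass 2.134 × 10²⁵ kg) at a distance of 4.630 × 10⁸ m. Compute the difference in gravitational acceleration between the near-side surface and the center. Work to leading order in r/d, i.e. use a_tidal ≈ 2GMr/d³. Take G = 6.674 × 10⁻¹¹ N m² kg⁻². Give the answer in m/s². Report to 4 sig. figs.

5.814 × 10⁻⁶ m/s²

Δa = 2GMr/d³
   = 2 × (6.674 × 10⁻¹¹) × (2.134 × 10²⁵) × (2.026 × 10⁵) / (4.630 × 10⁸)³
   = 5.814 × 10⁻⁶ m/s²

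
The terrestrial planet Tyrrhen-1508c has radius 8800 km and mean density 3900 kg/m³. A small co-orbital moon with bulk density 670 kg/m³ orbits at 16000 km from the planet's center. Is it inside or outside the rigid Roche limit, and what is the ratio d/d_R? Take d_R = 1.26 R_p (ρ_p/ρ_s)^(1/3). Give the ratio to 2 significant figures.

d_R = 1.26 × (8800 km) × (3900/670)^(1/3) = 19950 km
d/d_R = (16000) / (19950) = 0.80
Since d/d_R < 1, the body is inside the Roche limit.

inside; d/d_R ≈ 0.80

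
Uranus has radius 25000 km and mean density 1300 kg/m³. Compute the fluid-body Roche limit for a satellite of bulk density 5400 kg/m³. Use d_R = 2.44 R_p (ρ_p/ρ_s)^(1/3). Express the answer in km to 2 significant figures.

38000 km

d_R = 2.44 × 25000 km × (1300/5400)^(1/3)
    = 38000 km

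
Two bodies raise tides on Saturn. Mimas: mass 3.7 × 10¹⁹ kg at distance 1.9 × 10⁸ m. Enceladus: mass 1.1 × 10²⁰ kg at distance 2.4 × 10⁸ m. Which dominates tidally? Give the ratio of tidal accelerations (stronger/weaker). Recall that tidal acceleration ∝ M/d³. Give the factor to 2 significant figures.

Enceladus, by a factor of ≈ 1.5

Tidal acceleration ∝ M/d³, so compare M/d³ for each.
Mimas: (3.7 × 10¹⁹) / (1.9 × 10⁸)³ = 5.394 × 10⁻⁶
Enceladus: (1.1 × 10²⁰) / (2.4 × 10⁸)³ = 7.957 × 10⁻⁶
Ratio (larger/smaller) = 1.5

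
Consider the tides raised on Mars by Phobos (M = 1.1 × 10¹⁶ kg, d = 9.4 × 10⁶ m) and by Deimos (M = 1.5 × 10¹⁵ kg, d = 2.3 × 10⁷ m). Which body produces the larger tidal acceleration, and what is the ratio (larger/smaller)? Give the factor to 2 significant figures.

Tidal acceleration ∝ M/d³, so compare M/d³ for each.
Phobos: (1.1 × 10¹⁶) / (9.4 × 10⁶)³ = 1.324 × 10⁻⁵
Deimos: (1.5 × 10¹⁵) / (2.3 × 10⁷)³ = 1.233 × 10⁻⁷
Ratio (larger/smaller) = 110

Phobos, by a factor of ≈ 110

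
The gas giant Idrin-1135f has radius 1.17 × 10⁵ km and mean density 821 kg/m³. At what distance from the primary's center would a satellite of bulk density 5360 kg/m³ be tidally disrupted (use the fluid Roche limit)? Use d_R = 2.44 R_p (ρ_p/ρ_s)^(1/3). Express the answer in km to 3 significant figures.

1.53 × 10⁵ km

d_R = 2.44 × 1.17 × 10⁵ km × (821/5360)^(1/3)
    = 1.53 × 10⁵ km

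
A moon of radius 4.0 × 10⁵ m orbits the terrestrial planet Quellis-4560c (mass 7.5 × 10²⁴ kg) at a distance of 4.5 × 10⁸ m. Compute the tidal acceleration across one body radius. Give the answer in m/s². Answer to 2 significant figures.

4.4 × 10⁻⁶ m/s²

Δa = 2GMr/d³
   = 2 × (6.674 × 10⁻¹¹) × (7.5 × 10²⁴) × (4.0 × 10⁵) / (4.5 × 10⁸)³
   = 4.4 × 10⁻⁶ m/s²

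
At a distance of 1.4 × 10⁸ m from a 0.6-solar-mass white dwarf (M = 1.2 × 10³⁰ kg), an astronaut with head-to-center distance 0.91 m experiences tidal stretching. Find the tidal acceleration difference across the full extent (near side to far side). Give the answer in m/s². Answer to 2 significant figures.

Near-to-far spans 2r, so the tidal difference is twice the near-to-center value: 4GMr/d³.
Δa = 4GMr/d³
   = 4 × (6.674 × 10⁻¹¹) × (1.2 × 10³⁰) × (0.91) / (1.4 × 10⁸)³
   = 1.1 × 10⁻⁴ m/s²

1.1 × 10⁻⁴ m/s²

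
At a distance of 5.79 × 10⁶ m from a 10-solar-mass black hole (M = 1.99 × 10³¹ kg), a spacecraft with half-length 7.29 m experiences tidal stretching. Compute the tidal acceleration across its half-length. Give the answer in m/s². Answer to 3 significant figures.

9.98 × 10¹ m/s²

The tidal stretch is the gradient of GM/d² times the body's extent r, hence the 1/d³ dependence.
Δg = 2GMr/d³
   = 2 × (6.674 × 10⁻¹¹) × (1.99 × 10³¹) × (7.29) / (5.79 × 10⁶)³
   = 9.98 × 10¹ m/s²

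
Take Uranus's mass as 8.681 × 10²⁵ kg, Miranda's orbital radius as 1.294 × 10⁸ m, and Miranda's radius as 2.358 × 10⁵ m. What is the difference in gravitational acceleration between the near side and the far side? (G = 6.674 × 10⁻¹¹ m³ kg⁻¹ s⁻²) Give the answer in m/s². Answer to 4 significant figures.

Δa = 4GMr/d³
   = 4 × (6.674 × 10⁻¹¹) × (8.681 × 10²⁵) × (2.358 × 10⁵) / (1.294 × 10⁸)³
   = 2.522 × 10⁻³ m/s²

2.522 × 10⁻³ m/s²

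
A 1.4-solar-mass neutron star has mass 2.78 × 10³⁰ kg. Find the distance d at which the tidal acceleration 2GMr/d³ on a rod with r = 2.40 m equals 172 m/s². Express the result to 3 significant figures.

2GMr/d³ = a_tidal  ⇒  d = (2GMr / a_tidal)^(1/3)
d = (2 × 6.674×10⁻¹¹ × (2.78 × 10³⁰) × (2.40) / (172))^(1/3)
  = 1.73 × 10⁶ m

1.73 × 10⁶ m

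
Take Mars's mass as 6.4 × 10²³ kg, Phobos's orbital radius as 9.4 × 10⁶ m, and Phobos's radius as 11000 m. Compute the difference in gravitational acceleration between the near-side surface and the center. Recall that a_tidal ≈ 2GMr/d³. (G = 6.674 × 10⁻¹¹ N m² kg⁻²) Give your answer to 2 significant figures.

1.1 × 10⁻³ m/s²

Δa = 2GMr/d³
   = 2 × (6.674 × 10⁻¹¹) × (6.4 × 10²³) × (11000) / (9.4 × 10⁶)³
   = 1.1 × 10⁻³ m/s²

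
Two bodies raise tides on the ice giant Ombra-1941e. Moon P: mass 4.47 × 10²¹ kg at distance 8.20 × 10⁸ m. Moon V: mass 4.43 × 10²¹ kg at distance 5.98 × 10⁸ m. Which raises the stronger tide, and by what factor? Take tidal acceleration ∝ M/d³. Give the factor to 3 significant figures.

Moon V, by a factor of ≈ 2.56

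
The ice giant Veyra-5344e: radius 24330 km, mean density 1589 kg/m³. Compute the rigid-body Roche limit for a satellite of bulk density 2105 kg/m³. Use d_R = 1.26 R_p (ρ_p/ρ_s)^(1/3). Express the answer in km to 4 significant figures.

d_R = 1.26 × 24330 km × (1589/2105)^(1/3)
    = 27910 km

27910 km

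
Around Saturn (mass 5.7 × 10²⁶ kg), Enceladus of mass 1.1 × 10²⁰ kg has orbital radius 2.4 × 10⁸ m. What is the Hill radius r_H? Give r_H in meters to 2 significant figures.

r_H ≈ a (m/3M)^(1/3)
    = (2.4 × 10⁸) × (1.1 × 10²⁰ / (3 × 5.7 × 10²⁶))^(1/3)
    = 9.6 × 10⁵ m

9.6 × 10⁵ m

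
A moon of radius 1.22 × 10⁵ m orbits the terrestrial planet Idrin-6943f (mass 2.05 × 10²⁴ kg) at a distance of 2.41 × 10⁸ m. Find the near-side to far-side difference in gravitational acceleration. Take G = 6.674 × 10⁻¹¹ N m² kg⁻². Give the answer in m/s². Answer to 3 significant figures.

4.77 × 10⁻⁶ m/s²

a_tidal = 4GMr/d³
        = 4 × (6.674 × 10⁻¹¹) × (2.05 × 10²⁴) × (1.22 × 10⁵) / (2.41 × 10⁸)³
        = 4.77 × 10⁻⁶ m/s²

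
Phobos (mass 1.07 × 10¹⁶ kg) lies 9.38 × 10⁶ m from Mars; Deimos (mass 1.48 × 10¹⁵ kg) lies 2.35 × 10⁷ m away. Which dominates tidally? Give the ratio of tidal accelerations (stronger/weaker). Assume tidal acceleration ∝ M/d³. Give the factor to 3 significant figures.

Phobos, by a factor of ≈ 114

Tidal stretch scales as M/d³; compute that for each body.
Phobos: (1.07 × 10¹⁶) / (9.38 × 10⁶)³ = 1.297 × 10⁻⁵
Deimos: (1.48 × 10¹⁵) / (2.35 × 10⁷)³ = 1.140 × 10⁻⁷
Ratio (larger/smaller) = 114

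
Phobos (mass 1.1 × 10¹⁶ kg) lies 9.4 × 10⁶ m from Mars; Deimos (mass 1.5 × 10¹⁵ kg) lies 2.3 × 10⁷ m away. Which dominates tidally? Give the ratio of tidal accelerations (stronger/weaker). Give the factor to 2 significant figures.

Compare M/d³ for the two perturbers:
Phobos: (1.1 × 10¹⁶) / (9.4 × 10⁶)³ = 1.324 × 10⁻⁵
Deimos: (1.5 × 10¹⁵) / (2.3 × 10⁷)³ = 1.233 × 10⁻⁷
Ratio (larger/smaller) = 110

Phobos, by a factor of ≈ 110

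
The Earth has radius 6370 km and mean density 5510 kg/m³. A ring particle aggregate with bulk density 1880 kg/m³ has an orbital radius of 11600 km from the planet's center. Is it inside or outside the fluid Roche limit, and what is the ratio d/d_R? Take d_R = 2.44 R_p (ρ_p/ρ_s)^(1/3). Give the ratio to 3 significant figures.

inside; d/d_R ≈ 0.522

d_R = 2.44 × (6370 km) × (5510/1880)^(1/3) = 22240 km
d/d_R = (11600) / (22240) = 0.522
Since d/d_R < 1, the body is inside the Roche limit.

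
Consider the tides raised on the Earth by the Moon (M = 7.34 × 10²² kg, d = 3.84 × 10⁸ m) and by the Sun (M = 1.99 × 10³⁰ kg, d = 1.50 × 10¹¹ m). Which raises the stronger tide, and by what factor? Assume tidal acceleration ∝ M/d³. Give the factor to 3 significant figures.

The Moon, by a factor of ≈ 2.20

Tidal acceleration ∝ M/d³, so compare M/d³ for each.
The Moon: (7.34 × 10²²) / (3.84 × 10⁸)³ = 1.296 × 10⁻³
The Sun: (1.99 × 10³⁰) / (1.50 × 10¹¹)³ = 5.896 × 10⁻⁴
Ratio (larger/smaller) = 2.20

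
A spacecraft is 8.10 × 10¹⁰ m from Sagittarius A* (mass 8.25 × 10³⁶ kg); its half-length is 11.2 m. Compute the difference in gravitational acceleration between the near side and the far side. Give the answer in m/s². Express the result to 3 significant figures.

Δg = 4GMr/d³
   = 4 × (6.674 × 10⁻¹¹) × (8.25 × 10³⁶) × (11.2) / (8.10 × 10¹⁰)³
   = 4.64 × 10⁻⁵ m/s²

4.64 × 10⁻⁵ m/s²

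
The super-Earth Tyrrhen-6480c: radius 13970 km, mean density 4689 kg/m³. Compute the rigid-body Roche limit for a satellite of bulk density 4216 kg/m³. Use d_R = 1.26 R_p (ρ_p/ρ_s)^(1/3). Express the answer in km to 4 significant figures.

18240 km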